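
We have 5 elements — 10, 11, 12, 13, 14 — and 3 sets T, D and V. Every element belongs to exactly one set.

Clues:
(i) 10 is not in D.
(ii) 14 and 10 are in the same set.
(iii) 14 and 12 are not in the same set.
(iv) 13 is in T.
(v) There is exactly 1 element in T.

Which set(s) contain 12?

12: D

From (i): 10 ∉ D.
From (iv): 13 ∈ T.
(ii): 14 matches 10: 14 ∉ D.
(v): T already has 1, so the rest are out.
Only one set left: 10 ∈ V.
Only one set left: 14 ∈ V.
(iii): 12 ∉ V.
Only one set left: 12 ∈ D.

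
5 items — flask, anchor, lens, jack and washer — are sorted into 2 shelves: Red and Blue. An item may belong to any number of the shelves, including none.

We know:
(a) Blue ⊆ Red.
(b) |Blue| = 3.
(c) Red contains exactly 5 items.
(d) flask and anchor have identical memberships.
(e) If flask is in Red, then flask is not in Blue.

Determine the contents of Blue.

(c): only 5 candidates remain for Red, so all are in.
(e): flask ∉ Blue.
(d): anchor matches flask: anchor ∉ Blue.
(b): only 3 candidates remain for Blue, so all are in.

Blue = {jack, lens, washer}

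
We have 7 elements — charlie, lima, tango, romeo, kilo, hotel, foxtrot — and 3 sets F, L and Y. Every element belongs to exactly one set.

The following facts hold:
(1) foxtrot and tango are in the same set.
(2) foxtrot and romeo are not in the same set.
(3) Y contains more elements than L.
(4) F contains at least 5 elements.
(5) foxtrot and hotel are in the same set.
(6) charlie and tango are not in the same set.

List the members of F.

F = {foxtrot, hotel, kilo, lima, tango}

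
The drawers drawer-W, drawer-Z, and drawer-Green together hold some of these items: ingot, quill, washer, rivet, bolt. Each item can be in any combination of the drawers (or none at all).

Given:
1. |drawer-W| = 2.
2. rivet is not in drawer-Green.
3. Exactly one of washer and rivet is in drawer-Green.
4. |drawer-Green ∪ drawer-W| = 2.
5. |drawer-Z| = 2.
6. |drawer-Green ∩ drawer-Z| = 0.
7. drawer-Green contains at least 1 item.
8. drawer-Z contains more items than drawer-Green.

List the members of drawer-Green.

From (2): rivet ∉ drawer-Green.
(3) (exactly one): washer ∈ drawer-Green.
Suppose ingot ∈ drawer-Green: no assignment then satisfies all the clues, so ingot ∉ drawer-Green.

drawer-Green = {washer}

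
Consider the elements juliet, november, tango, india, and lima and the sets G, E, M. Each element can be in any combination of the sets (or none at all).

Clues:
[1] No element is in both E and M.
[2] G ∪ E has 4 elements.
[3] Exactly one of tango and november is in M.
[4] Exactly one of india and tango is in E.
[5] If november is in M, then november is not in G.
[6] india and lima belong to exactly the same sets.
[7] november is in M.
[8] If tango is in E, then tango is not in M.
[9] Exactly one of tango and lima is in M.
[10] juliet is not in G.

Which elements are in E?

E = {juliet, tango}

From (7): november ∈ M.
From (10): juliet ∉ G.
(1) (disjoint): november ∉ E.
(3) (exactly one): tango ∉ M.
(5): november ∉ G.
(9) (exactly one): lima ∈ M.
(1) (disjoint): lima ∉ E.
(6): india matches lima: india ∉ E.
(6): india matches lima: india ∈ M.
(4) (exactly one): tango ∈ E.
Suppose juliet ∉ E: no assignment then satisfies all the clues, so juliet ∈ E.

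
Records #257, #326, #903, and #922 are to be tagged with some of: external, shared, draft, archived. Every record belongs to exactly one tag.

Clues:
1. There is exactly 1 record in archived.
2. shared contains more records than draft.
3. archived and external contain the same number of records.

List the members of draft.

draft = {}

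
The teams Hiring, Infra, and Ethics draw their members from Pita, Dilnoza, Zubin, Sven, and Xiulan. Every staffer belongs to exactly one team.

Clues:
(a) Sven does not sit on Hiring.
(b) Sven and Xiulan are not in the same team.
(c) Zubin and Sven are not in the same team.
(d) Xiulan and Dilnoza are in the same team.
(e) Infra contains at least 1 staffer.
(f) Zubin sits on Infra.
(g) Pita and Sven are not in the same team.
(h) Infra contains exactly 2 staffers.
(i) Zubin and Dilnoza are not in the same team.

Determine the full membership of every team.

Hiring = {Dilnoza, Xiulan}; Infra = {Pita, Zubin}; Ethics = {Sven}

From (a): Sven ∉ Hiring.
From (f): Zubin ∈ Infra.
(c): Sven ∉ Infra.
(i): Dilnoza ∉ Infra.
Only one team left: Sven ∈ Ethics.
(b): Xiulan ∉ Ethics.
(d): Xiulan matches Dilnoza: Xiulan ∉ Infra.
(d): Dilnoza matches Xiulan: Dilnoza ∉ Ethics.
(g): Pita ∉ Ethics.
(h): only 2 candidates remain for Infra, so all are in.
Only one team left: Dilnoza ∈ Hiring.
Only one team left: Xiulan ∈ Hiring.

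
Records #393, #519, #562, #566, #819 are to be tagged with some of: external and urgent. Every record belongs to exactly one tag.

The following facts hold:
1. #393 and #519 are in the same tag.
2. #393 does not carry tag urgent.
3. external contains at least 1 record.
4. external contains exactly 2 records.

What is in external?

external = {#393, #519}

From (2): #393 ∉ urgent.
(1): #519 matches #393: #519 ∉ urgent.
Only one tag left: #393 ∈ external.
Only one tag left: #519 ∈ external.
(4): external already has 2, so the rest are out.
Only one tag left: #562 ∈ urgent.
Only one tag left: #566 ∈ urgent.
Only one tag left: #819 ∈ urgent.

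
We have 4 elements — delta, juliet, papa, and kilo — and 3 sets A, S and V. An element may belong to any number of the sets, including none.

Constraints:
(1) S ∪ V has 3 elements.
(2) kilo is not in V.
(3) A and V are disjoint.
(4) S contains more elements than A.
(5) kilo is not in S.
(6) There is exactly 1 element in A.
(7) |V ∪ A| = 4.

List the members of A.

A = {kilo}

From (2): kilo ∉ V.
From (5): kilo ∉ S.
Suppose delta ∈ A: no assignment then satisfies all the clues, so delta ∉ A.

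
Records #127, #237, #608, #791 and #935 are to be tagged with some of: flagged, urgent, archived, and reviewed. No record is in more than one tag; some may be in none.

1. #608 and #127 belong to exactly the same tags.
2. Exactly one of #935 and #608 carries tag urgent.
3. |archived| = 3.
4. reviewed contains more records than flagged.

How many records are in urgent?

1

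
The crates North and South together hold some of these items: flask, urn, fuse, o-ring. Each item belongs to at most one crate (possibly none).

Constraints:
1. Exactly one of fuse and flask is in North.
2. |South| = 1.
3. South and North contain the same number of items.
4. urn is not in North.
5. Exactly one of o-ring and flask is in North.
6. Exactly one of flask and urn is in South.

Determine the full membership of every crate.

North = {flask}; South = {urn}

From (4): urn ∉ North.
Suppose flask ∉ North: no assignment then satisfies all the clues, so flask ∈ North.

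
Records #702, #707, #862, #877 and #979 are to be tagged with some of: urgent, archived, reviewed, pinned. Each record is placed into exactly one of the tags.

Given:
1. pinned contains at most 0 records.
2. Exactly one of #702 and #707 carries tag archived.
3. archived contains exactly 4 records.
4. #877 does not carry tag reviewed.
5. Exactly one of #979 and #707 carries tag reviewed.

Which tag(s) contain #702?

#702: archived

From (4): #877 ∉ reviewed.
(1): pinned already has 0, so the rest are out.
Suppose #702 ∈ urgent: no assignment then satisfies all the clues, so #702 ∉ urgent.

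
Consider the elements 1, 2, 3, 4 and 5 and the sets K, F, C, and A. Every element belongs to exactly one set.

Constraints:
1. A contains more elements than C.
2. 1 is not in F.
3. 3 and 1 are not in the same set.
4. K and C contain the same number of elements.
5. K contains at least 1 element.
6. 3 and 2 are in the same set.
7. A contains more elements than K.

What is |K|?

1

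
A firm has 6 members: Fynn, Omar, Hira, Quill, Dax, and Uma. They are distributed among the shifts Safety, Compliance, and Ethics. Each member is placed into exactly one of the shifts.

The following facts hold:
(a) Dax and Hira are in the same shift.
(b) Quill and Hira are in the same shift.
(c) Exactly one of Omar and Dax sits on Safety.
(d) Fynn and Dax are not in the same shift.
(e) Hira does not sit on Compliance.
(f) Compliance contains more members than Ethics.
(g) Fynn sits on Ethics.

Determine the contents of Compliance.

Compliance = {Omar, Uma}

From (e): Hira ∉ Compliance.
From (g): Fynn ∈ Ethics.
(a): Dax matches Hira: Dax ∉ Compliance.
(b): Quill matches Hira: Quill ∉ Compliance.
(d): Dax ∉ Ethics.
Only one shift left: Dax ∈ Safety.
(a): Hira matches Dax: Hira ∈ Safety.
(b): Quill matches Hira: Quill ∈ Safety.
(c) (exactly one): Omar ∉ Safety.
Suppose Omar ∉ Compliance: no assignment then satisfies all the clues, so Omar ∈ Compliance.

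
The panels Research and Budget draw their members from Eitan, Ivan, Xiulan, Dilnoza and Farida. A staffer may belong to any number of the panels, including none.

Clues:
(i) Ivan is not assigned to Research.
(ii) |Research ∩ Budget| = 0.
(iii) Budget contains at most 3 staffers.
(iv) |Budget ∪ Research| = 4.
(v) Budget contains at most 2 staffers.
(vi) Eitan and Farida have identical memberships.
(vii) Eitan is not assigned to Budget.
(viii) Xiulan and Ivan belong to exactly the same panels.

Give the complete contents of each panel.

From (i): Ivan ∉ Research.
From (vii): Eitan ∉ Budget.
(vi): Farida matches Eitan: Farida ∉ Budget.
(viii): Xiulan matches Ivan: Xiulan ∉ Research.
Suppose Eitan ∉ Research: no assignment then satisfies all the clues, so Eitan ∈ Research.

Research = {Eitan, Farida}; Budget = {Ivan, Xiulan}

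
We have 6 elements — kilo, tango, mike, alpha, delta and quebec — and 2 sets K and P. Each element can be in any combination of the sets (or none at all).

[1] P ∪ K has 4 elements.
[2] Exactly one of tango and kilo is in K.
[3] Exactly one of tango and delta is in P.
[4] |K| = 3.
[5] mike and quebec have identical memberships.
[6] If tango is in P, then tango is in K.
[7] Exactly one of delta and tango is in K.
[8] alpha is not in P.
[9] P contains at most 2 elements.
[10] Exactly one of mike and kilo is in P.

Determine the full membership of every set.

From (8): alpha ∉ P.
Suppose kilo ∈ K: no assignment then satisfies all the clues, so kilo ∉ K.

K = {mike, quebec, tango}; P = {kilo, tango}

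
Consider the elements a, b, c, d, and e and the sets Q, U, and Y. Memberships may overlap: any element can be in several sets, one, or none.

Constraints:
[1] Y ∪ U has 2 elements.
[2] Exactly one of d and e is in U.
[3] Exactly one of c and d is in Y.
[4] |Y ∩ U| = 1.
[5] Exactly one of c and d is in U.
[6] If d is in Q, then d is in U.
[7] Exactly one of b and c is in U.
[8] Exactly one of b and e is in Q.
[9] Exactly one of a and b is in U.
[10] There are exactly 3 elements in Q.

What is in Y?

Y = {d}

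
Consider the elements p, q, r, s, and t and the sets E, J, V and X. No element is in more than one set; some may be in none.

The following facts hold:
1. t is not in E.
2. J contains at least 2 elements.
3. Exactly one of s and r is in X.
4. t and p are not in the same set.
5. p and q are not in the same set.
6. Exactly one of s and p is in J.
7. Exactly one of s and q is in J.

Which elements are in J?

J = {s, t}

From (1): t ∉ E.
Suppose p ∈ J: no assignment then satisfies all the clues, so p ∉ J.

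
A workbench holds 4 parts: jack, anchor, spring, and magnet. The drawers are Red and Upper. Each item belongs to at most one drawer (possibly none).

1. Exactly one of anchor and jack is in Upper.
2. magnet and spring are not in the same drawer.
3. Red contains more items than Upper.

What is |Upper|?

1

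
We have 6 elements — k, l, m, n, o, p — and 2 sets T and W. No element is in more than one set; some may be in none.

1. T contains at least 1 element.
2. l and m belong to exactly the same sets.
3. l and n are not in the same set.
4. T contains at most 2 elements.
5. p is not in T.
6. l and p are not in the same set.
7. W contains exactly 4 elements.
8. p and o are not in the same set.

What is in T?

From (5): p ∉ T.
Suppose k ∈ T: no assignment then satisfies all the clues, so k ∉ T.

T = {n}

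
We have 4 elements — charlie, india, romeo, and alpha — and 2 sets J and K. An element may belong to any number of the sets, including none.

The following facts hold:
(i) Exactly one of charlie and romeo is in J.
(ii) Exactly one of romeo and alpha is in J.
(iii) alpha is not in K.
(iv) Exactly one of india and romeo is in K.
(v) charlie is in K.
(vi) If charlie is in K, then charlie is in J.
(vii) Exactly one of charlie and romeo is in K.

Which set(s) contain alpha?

alpha: J

From (iii): alpha ∉ K.
From (v): charlie ∈ K.
(vi): charlie ∈ J.
(vii) (exactly one): romeo ∉ K.
(i) (exactly one): romeo ∉ J.
(ii) (exactly one): alpha ∈ J.
(iv) (exactly one): india ∈ K.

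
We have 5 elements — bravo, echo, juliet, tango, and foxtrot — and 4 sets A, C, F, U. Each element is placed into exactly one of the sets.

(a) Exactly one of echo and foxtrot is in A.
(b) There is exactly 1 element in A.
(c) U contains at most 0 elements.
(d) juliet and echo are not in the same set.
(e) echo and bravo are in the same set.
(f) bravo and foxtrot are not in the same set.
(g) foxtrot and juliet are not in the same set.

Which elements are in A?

A = {foxtrot}

(c): U already has 0, so the rest are out.
Suppose bravo ∈ A: no assignment then satisfies all the clues, so bravo ∉ A.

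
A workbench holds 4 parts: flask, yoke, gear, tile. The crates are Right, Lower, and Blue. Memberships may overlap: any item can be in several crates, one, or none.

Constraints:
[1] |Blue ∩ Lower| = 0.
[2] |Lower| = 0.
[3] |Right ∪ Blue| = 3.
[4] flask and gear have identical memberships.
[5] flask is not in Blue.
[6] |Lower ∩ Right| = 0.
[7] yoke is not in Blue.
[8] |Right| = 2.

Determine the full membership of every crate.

Right = {flask, gear}; Lower = {}; Blue = {tile}

From (5): flask ∉ Blue.
From (7): yoke ∉ Blue.
(2): Lower already has 0, so the rest are out.
(4): gear matches flask: gear ∉ Blue.
Suppose flask ∉ Right: no assignment then satisfies all the clues, so flask ∈ Right.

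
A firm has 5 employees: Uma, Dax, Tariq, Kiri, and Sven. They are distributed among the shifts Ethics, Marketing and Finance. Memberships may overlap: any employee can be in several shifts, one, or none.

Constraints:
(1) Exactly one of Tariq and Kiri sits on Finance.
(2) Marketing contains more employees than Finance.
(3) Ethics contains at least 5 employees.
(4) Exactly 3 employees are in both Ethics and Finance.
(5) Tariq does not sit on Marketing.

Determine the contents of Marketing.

Marketing = {Dax, Kiri, Sven, Uma}

From (5): Tariq ∉ Marketing.
(3): only 5 candidates remain for Ethics, so all are in.
Suppose Uma ∉ Marketing: no assignment then satisfies all the clues, so Uma ∈ Marketing.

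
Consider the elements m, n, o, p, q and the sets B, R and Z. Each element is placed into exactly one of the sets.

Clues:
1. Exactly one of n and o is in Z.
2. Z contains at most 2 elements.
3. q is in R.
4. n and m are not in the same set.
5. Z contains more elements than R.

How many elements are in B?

2

From (3): q ∈ R.
Suppose m ∈ R: no assignment then satisfies all the clues, so m ∉ R.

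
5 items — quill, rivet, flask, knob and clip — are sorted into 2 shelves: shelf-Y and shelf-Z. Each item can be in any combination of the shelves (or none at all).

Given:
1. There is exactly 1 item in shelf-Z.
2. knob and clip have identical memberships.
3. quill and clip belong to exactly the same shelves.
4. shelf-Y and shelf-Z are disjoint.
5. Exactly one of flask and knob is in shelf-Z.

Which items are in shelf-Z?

shelf-Z = {flask}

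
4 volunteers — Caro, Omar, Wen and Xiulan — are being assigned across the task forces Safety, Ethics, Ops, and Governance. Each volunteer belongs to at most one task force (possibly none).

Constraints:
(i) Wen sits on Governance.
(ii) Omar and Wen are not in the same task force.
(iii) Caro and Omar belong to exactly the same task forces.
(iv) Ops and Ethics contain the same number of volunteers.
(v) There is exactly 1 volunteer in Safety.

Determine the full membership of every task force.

From (i): Wen ∈ Governance.
(ii): Omar ∉ Governance.
(iii): Caro matches Omar: Caro ∉ Governance.
Suppose Caro ∈ Safety: no assignment then satisfies all the clues, so Caro ∉ Safety.

Safety = {Xiulan}; Ethics = {}; Ops = {}; Governance = {Wen}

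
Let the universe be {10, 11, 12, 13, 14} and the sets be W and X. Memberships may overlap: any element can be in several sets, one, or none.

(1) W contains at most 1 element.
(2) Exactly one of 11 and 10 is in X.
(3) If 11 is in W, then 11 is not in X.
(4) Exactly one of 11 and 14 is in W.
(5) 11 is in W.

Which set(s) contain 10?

From (5): 11 ∈ W.
(1): W already has 1, so the rest are out.
(3): 11 ∉ X.
(2) (exactly one): 10 ∈ X.

10: X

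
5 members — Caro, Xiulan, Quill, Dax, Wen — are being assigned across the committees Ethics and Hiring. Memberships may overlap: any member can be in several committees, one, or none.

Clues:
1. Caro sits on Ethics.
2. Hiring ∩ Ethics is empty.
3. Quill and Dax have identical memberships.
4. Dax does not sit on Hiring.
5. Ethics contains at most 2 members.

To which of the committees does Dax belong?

Dax: none

From (1): Caro ∈ Ethics.
From (4): Dax ∉ Hiring.
(2) (disjoint): Caro ∉ Hiring.
(3): Quill matches Dax: Quill ∉ Hiring.
Suppose Dax ∈ Ethics: no assignment then satisfies all the clues, so Dax ∉ Ethics.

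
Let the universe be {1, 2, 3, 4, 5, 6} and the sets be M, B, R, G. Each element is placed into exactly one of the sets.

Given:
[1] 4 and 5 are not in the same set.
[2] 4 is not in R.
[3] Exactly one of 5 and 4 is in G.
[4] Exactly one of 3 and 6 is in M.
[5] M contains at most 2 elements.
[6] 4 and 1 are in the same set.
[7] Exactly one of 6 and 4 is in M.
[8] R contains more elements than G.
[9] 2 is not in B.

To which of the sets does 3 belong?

3: R

From (2): 4 ∉ R.
From (9): 2 ∉ B.
(6): 1 matches 4: 1 ∉ R.
Suppose 3 ∈ M: no assignment then satisfies all the clues, so 3 ∉ M.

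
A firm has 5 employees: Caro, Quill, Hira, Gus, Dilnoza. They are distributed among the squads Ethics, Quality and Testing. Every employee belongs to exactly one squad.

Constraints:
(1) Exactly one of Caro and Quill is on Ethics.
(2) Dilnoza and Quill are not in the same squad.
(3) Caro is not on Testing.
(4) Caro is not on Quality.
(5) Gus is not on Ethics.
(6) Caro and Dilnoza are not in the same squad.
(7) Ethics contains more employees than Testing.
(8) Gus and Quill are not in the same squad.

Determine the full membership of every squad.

Ethics = {Caro, Hira}; Quality = {Dilnoza, Gus}; Testing = {Quill}

From (3): Caro ∉ Testing.
From (4): Caro ∉ Quality.
From (5): Gus ∉ Ethics.
Only one squad left: Caro ∈ Ethics.
(1) (exactly one): Quill ∉ Ethics.
(6): Dilnoza ∉ Ethics.
Suppose Quill ∈ Quality: no assignment then satisfies all the clues, so Quill ∉ Quality.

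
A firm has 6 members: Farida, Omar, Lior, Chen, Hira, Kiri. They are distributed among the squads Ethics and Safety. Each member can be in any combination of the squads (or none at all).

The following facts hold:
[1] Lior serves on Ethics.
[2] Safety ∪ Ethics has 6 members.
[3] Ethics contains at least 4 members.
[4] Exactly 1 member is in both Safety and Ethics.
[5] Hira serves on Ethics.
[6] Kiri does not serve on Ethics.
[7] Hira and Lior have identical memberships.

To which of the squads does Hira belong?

Hira: Ethics

From (1): Lior ∈ Ethics.
From (5): Hira ∈ Ethics.
From (6): Kiri ∉ Ethics.
Suppose Hira ∈ Safety: no assignment then satisfies all the clues, so Hira ∉ Safety.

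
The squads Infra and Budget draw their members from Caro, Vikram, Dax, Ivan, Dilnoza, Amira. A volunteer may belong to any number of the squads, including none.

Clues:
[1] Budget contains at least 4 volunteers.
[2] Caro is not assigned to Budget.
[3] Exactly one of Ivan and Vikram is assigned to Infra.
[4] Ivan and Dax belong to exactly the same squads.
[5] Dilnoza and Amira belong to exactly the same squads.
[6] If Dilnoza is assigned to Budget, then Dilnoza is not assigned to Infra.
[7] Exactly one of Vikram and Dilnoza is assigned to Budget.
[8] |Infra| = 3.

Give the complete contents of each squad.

Infra = {Caro, Dax, Ivan}; Budget = {Amira, Dax, Dilnoza, Ivan}

From (2): Caro ∉ Budget.
Suppose Caro ∉ Infra: no assignment then satisfies all the clues, so Caro ∈ Infra.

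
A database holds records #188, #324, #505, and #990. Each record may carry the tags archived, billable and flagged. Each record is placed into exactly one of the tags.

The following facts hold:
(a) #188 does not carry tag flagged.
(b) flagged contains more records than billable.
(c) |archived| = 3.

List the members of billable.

billable = {}

From (a): #188 ∉ flagged.
Suppose #188 ∈ billable: no assignment then satisfies all the clues, so #188 ∉ billable.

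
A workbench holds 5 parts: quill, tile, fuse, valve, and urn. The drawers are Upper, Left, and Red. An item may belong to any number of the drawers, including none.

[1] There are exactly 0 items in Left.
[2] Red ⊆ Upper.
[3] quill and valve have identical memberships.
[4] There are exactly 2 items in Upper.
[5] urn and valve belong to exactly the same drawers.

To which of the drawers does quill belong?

quill: none

(1): Left already has 0, so the rest are out.
Suppose quill ∈ Upper: no assignment then satisfies all the clues, so quill ∉ Upper.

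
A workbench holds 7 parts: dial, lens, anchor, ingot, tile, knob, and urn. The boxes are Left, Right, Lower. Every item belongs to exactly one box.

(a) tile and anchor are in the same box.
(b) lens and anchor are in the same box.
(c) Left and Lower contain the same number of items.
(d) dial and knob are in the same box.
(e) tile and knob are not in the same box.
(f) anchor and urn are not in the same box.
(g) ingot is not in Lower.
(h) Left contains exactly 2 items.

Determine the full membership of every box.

From (g): ingot ∉ Lower.
Suppose dial ∈ Left: no assignment then satisfies all the clues, so dial ∉ Left.

Left = {ingot, urn}; Right = {anchor, lens, tile}; Lower = {dial, knob}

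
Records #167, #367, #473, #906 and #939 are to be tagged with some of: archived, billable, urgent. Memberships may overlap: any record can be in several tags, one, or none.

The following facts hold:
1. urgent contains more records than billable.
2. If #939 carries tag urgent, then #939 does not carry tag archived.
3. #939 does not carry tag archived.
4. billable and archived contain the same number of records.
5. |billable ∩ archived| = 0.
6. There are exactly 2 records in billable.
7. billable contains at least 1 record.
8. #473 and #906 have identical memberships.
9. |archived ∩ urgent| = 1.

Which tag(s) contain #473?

#473: billable, urgent

From (3): #939 ∉ archived.
Suppose #473 ∈ archived: no assignment then satisfies all the clues, so #473 ∉ archived.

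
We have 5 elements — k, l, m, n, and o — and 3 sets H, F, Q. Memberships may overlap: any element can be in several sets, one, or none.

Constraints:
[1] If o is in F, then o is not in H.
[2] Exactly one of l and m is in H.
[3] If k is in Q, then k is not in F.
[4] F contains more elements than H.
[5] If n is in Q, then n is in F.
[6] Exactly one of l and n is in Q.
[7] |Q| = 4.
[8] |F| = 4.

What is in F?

F = {l, m, n, o}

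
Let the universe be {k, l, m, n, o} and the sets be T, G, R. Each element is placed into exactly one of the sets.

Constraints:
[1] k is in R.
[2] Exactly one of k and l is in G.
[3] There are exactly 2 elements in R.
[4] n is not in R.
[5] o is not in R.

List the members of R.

R = {k, m}

From (1): k ∈ R.
From (4): n ∉ R.
From (5): o ∉ R.
(2) (exactly one): l ∈ G.
(3): only 2 candidates remain for R, so all are in.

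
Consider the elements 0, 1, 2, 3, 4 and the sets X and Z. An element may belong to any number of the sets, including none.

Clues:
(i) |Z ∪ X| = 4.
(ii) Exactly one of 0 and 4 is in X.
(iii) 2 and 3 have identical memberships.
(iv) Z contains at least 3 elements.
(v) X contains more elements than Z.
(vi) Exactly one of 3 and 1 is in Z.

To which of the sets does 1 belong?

1: X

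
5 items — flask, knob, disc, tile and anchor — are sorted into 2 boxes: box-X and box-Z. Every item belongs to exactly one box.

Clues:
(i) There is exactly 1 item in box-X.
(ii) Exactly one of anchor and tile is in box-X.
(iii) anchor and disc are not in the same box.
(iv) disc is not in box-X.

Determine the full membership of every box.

box-X = {anchor}; box-Z = {disc, flask, knob, tile}

From (iv): disc ∉ box-X.
Only one box left: disc ∈ box-Z.
(iii): anchor ∉ box-Z.
Only one box left: anchor ∈ box-X.
(i): box-X already has 1, so the rest are out.
Only one box left: flask ∈ box-Z.
Only one box left: knob ∈ box-Z.
Only one box left: tile ∈ box-Z.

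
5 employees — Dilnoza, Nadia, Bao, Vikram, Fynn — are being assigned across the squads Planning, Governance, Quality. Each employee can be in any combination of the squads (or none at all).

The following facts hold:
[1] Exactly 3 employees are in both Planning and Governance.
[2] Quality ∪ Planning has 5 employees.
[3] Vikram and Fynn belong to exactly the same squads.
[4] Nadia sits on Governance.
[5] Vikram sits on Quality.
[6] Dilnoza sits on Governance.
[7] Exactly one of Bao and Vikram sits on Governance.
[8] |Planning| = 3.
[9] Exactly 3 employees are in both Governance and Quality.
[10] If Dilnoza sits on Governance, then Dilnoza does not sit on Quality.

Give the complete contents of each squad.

Planning = {Dilnoza, Fynn, Vikram}; Governance = {Dilnoza, Fynn, Nadia, Vikram}; Quality = {Bao, Fynn, Nadia, Vikram}

From (4): Nadia ∈ Governance.
From (5): Vikram ∈ Quality.
From (6): Dilnoza ∈ Governance.
(3): Fynn matches Vikram: Fynn ∈ Quality.
(10): Dilnoza ∉ Quality.
Suppose Dilnoza ∉ Planning: no assignment then satisfies all the clues, so Dilnoza ∈ Planning.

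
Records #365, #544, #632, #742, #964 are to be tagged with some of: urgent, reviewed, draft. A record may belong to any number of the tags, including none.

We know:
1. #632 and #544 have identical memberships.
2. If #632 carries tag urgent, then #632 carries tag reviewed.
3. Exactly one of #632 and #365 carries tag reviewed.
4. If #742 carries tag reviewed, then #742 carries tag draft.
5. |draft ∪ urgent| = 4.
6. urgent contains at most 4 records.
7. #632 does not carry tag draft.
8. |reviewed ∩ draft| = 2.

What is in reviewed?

reviewed = {#544, #632, #742, #964}

From (7): #632 ∉ draft.
(1): #544 matches #632: #544 ∉ draft.
Suppose #365 ∈ reviewed: no assignment then satisfies all the clues, so #365 ∉ reviewed.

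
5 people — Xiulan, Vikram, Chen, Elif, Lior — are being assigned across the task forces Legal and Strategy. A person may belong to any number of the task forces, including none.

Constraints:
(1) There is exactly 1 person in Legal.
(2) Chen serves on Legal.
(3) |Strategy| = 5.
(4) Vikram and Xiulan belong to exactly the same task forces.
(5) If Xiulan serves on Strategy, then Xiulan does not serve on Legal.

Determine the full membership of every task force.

From (2): Chen ∈ Legal.
(1): Legal already has 1, so the rest are out.
(3): only 5 candidates remain for Strategy, so all are in.

Legal = {Chen}; Strategy = {Chen, Elif, Lior, Vikram, Xiulan}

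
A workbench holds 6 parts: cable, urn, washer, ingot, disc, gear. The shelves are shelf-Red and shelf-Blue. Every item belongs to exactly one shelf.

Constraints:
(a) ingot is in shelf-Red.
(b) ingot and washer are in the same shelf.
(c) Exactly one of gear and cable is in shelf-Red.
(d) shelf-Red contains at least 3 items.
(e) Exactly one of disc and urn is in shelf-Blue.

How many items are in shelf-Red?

4

From (a): ingot ∈ shelf-Red.
(b): washer matches ingot: washer ∈ shelf-Red.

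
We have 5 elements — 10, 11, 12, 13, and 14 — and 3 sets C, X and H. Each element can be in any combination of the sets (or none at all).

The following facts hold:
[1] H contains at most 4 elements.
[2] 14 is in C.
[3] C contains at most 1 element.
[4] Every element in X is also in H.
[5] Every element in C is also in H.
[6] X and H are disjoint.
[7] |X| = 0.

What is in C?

C = {14}

From (2): 14 ∈ C.
(3): C already has 1, so the rest are out.
(5) with 14 ∈ C: 14 ∈ H.
(6) (disjoint): 14 ∉ X.
(7): X already has 0, so the rest are out.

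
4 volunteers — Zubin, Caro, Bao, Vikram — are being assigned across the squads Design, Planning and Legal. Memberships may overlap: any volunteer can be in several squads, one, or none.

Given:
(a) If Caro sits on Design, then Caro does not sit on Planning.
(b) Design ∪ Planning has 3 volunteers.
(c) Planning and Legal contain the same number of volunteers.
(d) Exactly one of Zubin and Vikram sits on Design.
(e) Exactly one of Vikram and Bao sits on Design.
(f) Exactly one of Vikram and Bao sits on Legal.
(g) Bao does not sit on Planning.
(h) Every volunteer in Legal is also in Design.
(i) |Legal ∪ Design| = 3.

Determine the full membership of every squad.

Design = {Bao, Caro, Zubin}; Planning = {Zubin}; Legal = {Bao}

From (g): Bao ∉ Planning.
Suppose Zubin ∉ Design: no assignment then satisfies all the clues, so Zubin ∈ Design.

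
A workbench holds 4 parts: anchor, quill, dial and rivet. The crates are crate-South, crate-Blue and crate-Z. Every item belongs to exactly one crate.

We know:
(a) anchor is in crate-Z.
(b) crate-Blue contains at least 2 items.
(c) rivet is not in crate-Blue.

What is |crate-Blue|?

2

From (a): anchor ∈ crate-Z.
From (c): rivet ∉ crate-Blue.
(b): only 2 candidates remain for crate-Blue, so all are in.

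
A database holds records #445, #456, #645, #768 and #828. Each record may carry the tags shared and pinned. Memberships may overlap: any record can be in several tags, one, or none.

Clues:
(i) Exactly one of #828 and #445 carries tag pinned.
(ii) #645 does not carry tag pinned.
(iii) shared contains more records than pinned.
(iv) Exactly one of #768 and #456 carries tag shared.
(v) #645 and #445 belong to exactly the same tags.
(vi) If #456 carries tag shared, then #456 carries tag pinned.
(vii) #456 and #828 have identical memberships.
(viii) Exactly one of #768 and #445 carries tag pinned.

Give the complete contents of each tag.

shared = {#445, #456, #645, #828}; pinned = {#456, #768, #828}

From (ii): #645 ∉ pinned.
(v): #445 matches #645: #445 ∉ pinned.
(viii) (exactly one): #768 ∈ pinned.
(i) (exactly one): #828 ∈ pinned.
(vii): #456 matches #828: #456 ∈ pinned.
Suppose #445 ∉ shared: no assignment then satisfies all the clues, so #445 ∈ shared.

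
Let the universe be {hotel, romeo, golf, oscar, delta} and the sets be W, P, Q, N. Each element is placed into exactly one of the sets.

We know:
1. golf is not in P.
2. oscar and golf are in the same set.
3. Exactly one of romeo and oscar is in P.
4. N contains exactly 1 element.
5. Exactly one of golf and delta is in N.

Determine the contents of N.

N = {delta}

From (1): golf ∉ P.
(2): oscar matches golf: oscar ∉ P.
(3) (exactly one): romeo ∈ P.
Suppose hotel ∈ N: no assignment then satisfies all the clues, so hotel ∉ N.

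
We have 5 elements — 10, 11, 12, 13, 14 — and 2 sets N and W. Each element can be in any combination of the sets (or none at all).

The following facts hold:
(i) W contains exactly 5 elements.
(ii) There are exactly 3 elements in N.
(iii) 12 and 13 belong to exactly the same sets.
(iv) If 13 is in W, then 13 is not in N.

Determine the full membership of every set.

(i): only 5 candidates remain for W, so all are in.
(iv): 13 ∉ N.
(iii): 12 matches 13: 12 ∉ N.
(ii): only 3 candidates remain for N, so all are in.

N = {10, 11, 14}; W = {10, 11, 12, 13, 14}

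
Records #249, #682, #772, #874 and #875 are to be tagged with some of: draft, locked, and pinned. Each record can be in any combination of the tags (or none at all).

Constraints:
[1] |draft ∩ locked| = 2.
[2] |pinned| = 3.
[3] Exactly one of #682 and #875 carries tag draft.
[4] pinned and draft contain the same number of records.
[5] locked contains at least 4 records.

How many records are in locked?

4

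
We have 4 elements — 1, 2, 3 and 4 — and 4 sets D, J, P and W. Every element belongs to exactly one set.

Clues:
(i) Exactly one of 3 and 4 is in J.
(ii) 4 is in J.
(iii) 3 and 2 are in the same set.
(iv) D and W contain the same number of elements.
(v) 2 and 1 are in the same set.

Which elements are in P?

P = {1, 2, 3}

From (ii): 4 ∈ J.
(i) (exactly one): 3 ∉ J.
(iii): 2 matches 3: 2 ∉ J.
(v): 1 matches 2: 1 ∉ J.
Suppose 1 ∉ P: no assignment then satisfies all the clues, so 1 ∈ P.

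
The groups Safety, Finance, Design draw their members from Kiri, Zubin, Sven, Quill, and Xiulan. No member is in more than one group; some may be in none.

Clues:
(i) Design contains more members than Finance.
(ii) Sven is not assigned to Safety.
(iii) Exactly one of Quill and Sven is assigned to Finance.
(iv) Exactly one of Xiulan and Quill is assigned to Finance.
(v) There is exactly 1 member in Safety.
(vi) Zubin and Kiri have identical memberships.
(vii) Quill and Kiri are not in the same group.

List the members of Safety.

Safety = {Xiulan}

From (ii): Sven ∉ Safety.
Suppose Kiri ∈ Safety: no assignment then satisfies all the clues, so Kiri ∉ Safety.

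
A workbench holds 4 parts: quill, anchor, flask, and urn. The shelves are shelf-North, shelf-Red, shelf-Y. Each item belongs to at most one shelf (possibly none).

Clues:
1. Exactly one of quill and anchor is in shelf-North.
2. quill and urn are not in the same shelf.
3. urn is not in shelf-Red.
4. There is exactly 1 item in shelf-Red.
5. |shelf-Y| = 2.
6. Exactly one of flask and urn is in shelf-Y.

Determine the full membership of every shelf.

shelf-North = {quill}; shelf-Red = {flask}; shelf-Y = {anchor, urn}

From (3): urn ∉ shelf-Red.
Suppose quill ∉ shelf-North: no assignment then satisfies all the clues, so quill ∈ shelf-North.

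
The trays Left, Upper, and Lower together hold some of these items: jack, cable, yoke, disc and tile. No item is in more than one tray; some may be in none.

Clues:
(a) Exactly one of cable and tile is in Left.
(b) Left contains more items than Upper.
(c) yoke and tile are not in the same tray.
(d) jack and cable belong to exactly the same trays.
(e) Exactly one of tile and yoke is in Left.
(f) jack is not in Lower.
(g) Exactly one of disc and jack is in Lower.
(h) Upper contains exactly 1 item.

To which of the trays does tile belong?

tile: Upper

From (f): jack ∉ Lower.
(d): cable matches jack: cable ∉ Lower.
(g) (exactly one): disc ∈ Lower.
Suppose tile ∈ Left: no assignment then satisfies all the clues, so tile ∉ Left.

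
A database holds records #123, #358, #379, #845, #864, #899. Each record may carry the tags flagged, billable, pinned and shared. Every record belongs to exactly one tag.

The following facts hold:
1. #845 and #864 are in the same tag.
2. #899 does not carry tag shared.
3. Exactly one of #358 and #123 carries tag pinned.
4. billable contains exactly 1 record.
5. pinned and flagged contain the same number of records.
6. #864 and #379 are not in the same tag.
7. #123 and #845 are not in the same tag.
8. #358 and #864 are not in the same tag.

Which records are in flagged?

flagged = {#845, #864}

From (2): #899 ∉ shared.
Suppose #123 ∈ flagged: no assignment then satisfies all the clues, so #123 ∉ flagged.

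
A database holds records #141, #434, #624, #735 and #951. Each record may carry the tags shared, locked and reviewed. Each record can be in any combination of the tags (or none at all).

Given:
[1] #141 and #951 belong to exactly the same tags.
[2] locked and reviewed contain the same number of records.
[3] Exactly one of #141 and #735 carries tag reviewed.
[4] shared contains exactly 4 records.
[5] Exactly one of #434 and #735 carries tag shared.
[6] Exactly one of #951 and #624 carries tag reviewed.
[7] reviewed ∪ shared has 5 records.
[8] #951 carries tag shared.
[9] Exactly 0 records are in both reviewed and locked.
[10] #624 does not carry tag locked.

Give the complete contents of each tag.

shared = {#141, #434, #624, #951}; locked = {#141, #951}; reviewed = {#624, #735}

From (8): #951 ∈ shared.
From (10): #624 ∉ locked.
(1): #141 matches #951: #141 ∈ shared.
Suppose #141 ∉ locked: no assignment then satisfies all the clues, so #141 ∈ locked.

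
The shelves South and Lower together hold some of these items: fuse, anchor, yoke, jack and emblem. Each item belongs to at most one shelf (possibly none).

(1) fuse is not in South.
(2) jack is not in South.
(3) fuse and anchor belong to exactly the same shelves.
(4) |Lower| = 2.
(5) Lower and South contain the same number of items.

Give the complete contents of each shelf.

South = {emblem, yoke}; Lower = {anchor, fuse}

From (1): fuse ∉ South.
From (2): jack ∉ South.
(3): anchor matches fuse: anchor ∉ South.
Suppose fuse ∉ Lower: no assignment then satisfies all the clues, so fuse ∈ Lower.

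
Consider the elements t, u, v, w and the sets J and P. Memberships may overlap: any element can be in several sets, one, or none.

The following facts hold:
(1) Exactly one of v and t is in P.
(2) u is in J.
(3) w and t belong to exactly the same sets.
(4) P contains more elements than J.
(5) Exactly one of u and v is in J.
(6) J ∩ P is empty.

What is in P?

From (2): u ∈ J.
(5) (exactly one): v ∉ J.
(6) (disjoint): u ∉ P.
Suppose t ∉ P: no assignment then satisfies all the clues, so t ∈ P.

P = {t, w}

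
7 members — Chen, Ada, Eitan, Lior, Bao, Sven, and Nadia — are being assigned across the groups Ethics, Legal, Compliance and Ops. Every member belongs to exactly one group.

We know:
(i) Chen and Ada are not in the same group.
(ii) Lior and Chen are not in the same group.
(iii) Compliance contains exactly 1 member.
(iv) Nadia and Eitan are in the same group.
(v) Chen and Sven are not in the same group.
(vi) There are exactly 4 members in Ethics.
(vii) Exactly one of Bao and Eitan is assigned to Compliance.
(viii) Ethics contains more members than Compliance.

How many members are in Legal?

1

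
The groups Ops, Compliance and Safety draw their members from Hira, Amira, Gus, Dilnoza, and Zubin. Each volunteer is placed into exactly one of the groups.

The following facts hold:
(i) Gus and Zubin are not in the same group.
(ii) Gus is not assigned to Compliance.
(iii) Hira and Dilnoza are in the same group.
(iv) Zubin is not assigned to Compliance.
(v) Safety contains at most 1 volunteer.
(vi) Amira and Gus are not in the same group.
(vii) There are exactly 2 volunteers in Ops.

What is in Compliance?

Compliance = {Dilnoza, Hira}

From (ii): Gus ∉ Compliance.
From (iv): Zubin ∉ Compliance.
Suppose Hira ∉ Compliance: no assignment then satisfies all the clues, so Hira ∈ Compliance.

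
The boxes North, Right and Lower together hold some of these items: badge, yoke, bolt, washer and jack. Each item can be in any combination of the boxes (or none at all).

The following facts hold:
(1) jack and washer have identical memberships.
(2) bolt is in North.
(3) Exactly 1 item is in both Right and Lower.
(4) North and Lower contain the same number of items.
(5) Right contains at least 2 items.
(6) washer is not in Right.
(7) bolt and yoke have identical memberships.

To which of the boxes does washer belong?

washer: Lower

From (2): bolt ∈ North.
From (6): washer ∉ Right.
(1): jack matches washer: jack ∉ Right.
(7): yoke matches bolt: yoke ∈ North.
Suppose washer ∈ North: no assignment then satisfies all the clues, so washer ∉ North.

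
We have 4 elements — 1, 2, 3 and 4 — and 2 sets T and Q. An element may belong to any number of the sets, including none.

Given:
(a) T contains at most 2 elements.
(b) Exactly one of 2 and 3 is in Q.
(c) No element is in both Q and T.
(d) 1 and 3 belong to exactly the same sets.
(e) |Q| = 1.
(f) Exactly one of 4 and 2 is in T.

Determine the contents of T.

T = {4}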